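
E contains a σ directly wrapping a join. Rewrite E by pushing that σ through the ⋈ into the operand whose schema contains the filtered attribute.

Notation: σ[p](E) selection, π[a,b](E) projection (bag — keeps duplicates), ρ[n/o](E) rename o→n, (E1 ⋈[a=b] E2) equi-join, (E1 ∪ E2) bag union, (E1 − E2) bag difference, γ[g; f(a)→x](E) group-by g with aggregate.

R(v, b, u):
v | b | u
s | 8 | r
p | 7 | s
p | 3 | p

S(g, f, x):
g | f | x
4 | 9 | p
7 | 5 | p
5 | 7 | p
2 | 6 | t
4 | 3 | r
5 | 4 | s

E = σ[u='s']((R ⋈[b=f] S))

σ filters on u, owned by the left side.
E' = (σ[u='s'](R) ⋈[b=f] S)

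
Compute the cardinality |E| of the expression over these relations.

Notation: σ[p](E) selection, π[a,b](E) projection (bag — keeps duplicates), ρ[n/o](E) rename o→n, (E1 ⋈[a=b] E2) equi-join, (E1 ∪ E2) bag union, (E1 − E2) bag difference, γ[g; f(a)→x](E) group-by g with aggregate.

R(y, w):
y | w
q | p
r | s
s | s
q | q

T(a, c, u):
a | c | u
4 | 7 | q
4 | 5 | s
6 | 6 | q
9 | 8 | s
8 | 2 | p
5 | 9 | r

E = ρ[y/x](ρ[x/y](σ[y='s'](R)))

Subexpression sizes:
  R → 4
  σ[y='s'](R) → 1
  ρ[x/y](σ[y='s'](R)) → 1
  ρ[y/x](ρ[x/y](σ[y='s'](R))) → 1

|E| = 1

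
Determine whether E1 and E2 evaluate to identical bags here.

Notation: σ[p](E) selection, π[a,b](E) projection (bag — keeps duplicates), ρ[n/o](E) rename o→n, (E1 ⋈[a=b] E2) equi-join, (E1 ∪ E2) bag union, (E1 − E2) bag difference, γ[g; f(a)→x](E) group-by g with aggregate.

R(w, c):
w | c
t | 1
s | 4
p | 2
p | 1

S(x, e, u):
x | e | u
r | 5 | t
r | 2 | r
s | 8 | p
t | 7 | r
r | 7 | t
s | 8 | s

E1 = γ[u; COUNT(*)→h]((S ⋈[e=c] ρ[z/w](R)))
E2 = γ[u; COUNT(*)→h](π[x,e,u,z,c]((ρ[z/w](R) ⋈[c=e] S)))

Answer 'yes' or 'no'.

E1 row counts bottom-up:
  S → 6
  R → 4
  ρ[z/w](R) → 4
  (S ⋈[e=c] ρ[z/w](R)) → 1
  γ[u; COUNT(*)→h]((S ⋈[e=c] ρ[z/w](R))) → 1
E2 row counts bottom-up:
  R → 4
  ρ[z/w](R) → 4
  S → 6
  (ρ[z/w](R) ⋈[c=e] S) → 1
  π[x,e,u,z,c]((ρ[z/w](R) ⋈[c=e] S)) → 1
  γ[u; COUNT(*)→h](π[x,e,u,z,c]((ρ[z/w](R) ⋈[c=e] S))) → 1

E1 and E2 produce the same multiset:
u | h
r | 1

yes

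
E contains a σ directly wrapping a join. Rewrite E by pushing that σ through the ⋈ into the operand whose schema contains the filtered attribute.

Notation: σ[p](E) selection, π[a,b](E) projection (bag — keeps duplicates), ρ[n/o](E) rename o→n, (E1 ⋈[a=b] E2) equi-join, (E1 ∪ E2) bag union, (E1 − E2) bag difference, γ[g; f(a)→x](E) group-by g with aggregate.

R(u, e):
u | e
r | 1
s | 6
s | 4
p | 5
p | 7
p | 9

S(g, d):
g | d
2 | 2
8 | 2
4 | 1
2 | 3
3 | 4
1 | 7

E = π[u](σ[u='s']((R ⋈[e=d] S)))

σ filters on u, owned by the left side.
E' = π[u]((σ[u='s'](R) ⋈[e=d] S))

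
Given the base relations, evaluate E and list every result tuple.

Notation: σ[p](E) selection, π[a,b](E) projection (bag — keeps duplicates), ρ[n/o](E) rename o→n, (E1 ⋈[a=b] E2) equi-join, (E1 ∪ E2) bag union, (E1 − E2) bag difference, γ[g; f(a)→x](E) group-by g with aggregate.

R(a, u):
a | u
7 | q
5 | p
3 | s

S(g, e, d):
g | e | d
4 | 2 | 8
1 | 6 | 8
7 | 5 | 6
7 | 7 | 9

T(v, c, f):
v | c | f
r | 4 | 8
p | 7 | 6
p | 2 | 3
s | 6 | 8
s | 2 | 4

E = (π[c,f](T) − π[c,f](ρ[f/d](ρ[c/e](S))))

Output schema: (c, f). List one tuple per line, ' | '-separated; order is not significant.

Stepwise |·|:
  T → 5
  π[c,f](T) → 5
  S → 4
  ρ[c/e](S) → 4
  ρ[f/d](ρ[c/e](S)) → 4
  π[c,f](ρ[f/d](ρ[c/e](S))) → 4
  (π[c,f](T) − π[c,f](ρ[f/d](ρ[c/e](S)))) → 4

== RESULT ==
c | f
2 | 3
2 | 4
4 | 8
7 | 6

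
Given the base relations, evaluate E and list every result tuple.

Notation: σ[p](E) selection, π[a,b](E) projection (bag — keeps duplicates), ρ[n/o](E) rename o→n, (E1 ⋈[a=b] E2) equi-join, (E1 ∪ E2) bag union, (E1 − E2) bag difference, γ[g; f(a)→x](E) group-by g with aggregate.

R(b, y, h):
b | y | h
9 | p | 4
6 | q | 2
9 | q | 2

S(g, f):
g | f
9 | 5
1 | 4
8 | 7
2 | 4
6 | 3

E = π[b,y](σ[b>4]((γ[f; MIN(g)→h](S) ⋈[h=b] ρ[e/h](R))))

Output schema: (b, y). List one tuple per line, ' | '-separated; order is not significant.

Stepwise |·|:
  S → 5
  γ[f; MIN(g)→h](S) → 4
  R → 3
  ρ[e/h](R) → 3
  (γ[f; MIN(g)→h](S) ⋈[h=b] ρ[e/h](R)) → 3
  σ[b>4]((γ[f; MIN(g)→h](S) ⋈[h=b] ρ[e/h](R))) → 3
  π[b,y](σ[b>4]((γ[f; MIN(g)→h](S) ⋈[h=b] ρ[e/h](R)))) → 3

== RESULT ==
b | y
6 | q
9 | p
9 | q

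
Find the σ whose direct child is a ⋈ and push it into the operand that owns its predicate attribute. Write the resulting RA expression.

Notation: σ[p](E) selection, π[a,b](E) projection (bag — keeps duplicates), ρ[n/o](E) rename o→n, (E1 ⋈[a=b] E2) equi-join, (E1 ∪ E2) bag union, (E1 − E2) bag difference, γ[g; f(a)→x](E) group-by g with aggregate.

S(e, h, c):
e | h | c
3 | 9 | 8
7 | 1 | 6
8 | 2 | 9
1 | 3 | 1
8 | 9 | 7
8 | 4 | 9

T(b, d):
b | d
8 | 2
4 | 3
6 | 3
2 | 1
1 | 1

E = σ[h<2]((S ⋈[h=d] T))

σ filters on h, owned by the left side.
E' = (σ[h<2](S) ⋈[h=d] T)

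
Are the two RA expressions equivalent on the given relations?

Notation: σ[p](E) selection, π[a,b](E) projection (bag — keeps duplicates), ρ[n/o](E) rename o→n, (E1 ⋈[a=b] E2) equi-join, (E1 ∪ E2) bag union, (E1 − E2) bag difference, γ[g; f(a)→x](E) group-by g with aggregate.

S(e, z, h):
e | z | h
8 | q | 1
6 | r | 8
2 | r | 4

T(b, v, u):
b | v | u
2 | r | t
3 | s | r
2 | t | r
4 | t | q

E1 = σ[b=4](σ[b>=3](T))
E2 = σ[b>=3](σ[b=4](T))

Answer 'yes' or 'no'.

E1 stepwise |·|:
  T → 4
  σ[b>=3](T) → 2
  σ[b=4](σ[b>=3](T)) → 1
E2 stepwise |·|:
  T → 4
  σ[b=4](T) → 1
  σ[b>=3](σ[b=4](T)) → 1

E1 and E2 produce the same multiset:
b | v | u
4 | t | q

yes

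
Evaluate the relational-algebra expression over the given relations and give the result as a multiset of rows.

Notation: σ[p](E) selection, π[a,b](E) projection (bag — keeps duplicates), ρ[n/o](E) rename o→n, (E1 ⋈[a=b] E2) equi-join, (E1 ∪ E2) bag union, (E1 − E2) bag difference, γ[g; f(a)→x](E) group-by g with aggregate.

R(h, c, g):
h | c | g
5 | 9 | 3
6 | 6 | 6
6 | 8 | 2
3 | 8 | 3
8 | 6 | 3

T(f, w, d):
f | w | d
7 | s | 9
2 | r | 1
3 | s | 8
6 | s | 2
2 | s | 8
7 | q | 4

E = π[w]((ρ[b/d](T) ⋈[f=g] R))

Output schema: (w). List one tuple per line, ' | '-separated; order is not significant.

Row counts bottom-up:
  T → 6
  ρ[b/d](T) → 6
  R → 5
  (ρ[b/d](T) ⋈[f=g] R) → 6
  π[w]((ρ[b/d](T) ⋈[f=g] R)) → 6

== RESULT ==
w
r
s
s
s
s
s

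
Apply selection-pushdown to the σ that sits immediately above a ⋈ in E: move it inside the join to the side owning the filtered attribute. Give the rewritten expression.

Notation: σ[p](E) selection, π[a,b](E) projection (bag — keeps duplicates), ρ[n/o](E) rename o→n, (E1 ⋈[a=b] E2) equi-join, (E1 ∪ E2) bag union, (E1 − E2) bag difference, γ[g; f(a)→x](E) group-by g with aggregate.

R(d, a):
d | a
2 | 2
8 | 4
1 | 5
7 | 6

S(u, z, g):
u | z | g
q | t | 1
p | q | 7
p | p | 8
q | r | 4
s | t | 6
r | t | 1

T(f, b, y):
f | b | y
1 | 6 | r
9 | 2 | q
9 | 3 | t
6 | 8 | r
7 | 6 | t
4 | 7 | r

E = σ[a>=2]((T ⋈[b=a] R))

σ filters on a, owned by the right side.
E' = (T ⋈[b=a] σ[a>=2](R))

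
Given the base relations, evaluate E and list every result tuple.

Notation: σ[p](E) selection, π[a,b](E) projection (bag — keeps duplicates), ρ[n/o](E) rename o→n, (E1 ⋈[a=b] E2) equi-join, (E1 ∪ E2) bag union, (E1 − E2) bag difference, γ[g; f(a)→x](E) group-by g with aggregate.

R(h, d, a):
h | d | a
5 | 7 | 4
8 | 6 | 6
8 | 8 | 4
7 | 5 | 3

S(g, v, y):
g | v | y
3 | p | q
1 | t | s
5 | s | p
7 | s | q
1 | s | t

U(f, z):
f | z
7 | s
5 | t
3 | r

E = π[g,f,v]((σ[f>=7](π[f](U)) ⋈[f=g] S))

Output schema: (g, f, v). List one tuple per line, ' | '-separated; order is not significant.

Per-node cardinality:
  U → 3
  π[f](U) → 3
  σ[f>=7](π[f](U)) → 1
  S → 5
  (σ[f>=7](π[f](U)) ⋈[f=g] S) → 1
  π[g,f,v]((σ[f>=7](π[f](U)) ⋈[f=g] S)) → 1

== RESULT ==
g | f | v
7 | 7 | s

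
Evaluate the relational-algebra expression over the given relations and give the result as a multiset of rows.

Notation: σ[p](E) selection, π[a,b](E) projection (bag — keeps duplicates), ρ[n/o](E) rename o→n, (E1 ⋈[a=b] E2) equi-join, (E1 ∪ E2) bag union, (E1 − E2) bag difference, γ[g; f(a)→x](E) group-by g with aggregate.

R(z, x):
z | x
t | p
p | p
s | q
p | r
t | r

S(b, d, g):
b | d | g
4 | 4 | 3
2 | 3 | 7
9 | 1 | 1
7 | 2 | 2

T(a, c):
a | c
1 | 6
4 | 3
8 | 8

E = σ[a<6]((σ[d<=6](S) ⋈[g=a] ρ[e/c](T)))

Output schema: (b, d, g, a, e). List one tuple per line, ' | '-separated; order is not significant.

Stepwise |·|:
  S → 4
  σ[d<=6](S) → 4
  T → 3
  ρ[e/c](T) → 3
  (σ[d<=6](S) ⋈[g=a] ρ[e/c](T)) → 1
  σ[a<6]((σ[d<=6](S) ⋈[g=a] ρ[e/c](T))) → 1

== RESULT ==
b | d | g | a | e
9 | 1 | 1 | 1 | 6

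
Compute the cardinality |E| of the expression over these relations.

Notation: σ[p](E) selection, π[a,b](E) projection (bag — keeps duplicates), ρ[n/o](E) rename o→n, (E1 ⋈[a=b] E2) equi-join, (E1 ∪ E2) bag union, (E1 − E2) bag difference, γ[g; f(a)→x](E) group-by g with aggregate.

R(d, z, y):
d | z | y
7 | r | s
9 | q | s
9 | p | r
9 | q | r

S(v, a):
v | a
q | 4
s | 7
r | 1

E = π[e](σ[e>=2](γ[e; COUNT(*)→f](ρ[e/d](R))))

Per-node cardinality:
  R → 4
  ρ[e/d](R) → 4
  γ[e; COUNT(*)→f](ρ[e/d](R)) → 2
  σ[e>=2](γ[e; COUNT(*)→f](ρ[e/d](R))) → 2
  π[e](σ[e>=2](γ[e; COUNT(*)→f](ρ[e/d](R)))) → 2

|E| = 2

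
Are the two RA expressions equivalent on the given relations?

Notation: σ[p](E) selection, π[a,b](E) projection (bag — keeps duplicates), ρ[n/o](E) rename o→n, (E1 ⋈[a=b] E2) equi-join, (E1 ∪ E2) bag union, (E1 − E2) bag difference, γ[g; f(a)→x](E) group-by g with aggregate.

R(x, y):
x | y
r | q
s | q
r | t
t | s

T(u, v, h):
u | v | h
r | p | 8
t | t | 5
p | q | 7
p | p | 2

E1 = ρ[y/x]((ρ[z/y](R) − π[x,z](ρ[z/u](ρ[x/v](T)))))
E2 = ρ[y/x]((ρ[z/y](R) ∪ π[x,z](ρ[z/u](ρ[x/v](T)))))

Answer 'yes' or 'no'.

E1 row counts bottom-up:
  R → 4
  ρ[z/y](R) → 4
  T → 4
  ρ[x/v](T) → 4
  ρ[z/u](ρ[x/v](T)) → 4
  π[x,z](ρ[z/u](ρ[x/v](T))) → 4
  (ρ[z/y](R) − π[x,z](ρ[z/u](ρ[x/v](T)))) → 4
  ρ[y/x]((ρ[z/y](R) − π[x,z](ρ[z/u](ρ[x/v](T))))) → 4
E2 row counts bottom-up:
  R → 4
  ρ[z/y](R) → 4
  T → 4
  ρ[x/v](T) → 4
  ρ[z/u](ρ[x/v](T)) → 4
  π[x,z](ρ[z/u](ρ[x/v](T))) → 4
  (ρ[z/y](R) ∪ π[x,z](ρ[z/u](ρ[x/v](T)))) → 8
  ρ[y/x]((ρ[z/y](R) ∪ π[x,z](ρ[z/u](ρ[x/v](T))))) → 8

E1 result:
y | z
r | q
r | t
s | q
t | s
E2 result:
y | z
p | p
p | r
q | p
r | q
r | t
s | q
t | s
t | t
Witness: ('p', 'r') appears 0× in E1 but 1× in E2.

no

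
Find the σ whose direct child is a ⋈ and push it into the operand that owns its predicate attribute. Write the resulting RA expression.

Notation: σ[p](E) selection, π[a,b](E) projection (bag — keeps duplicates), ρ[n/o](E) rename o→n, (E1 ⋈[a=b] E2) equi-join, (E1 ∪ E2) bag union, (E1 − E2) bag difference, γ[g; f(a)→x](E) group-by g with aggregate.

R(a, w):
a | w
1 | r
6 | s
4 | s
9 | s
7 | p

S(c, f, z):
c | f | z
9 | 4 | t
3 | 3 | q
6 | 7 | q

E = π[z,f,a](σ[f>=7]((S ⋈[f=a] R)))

σ filters on f, owned by the left side.
E' = π[z,f,a]((σ[f>=7](S) ⋈[f=a] R))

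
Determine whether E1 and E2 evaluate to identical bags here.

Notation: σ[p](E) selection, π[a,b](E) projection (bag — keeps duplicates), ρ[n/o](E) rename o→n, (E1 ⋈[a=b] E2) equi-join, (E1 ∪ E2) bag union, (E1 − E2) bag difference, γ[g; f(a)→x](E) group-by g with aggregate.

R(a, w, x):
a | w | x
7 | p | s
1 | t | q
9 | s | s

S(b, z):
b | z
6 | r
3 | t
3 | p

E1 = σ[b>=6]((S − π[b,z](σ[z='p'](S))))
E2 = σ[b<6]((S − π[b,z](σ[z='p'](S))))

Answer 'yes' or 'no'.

E1 per-node cardinality:
  S → 3
  S → 3
  σ[z='p'](S) → 1
  π[b,z](σ[z='p'](S)) → 1
  (S − π[b,z](σ[z='p'](S))) → 2
  σ[b>=6]((S − π[b,z](σ[z='p'](S)))) → 1
E2 per-node cardinality:
  S → 3
  S → 3
  σ[z='p'](S) → 1
  π[b,z](σ[z='p'](S)) → 1
  (S − π[b,z](σ[z='p'](S))) → 2
  σ[b<6]((S − π[b,z](σ[z='p'](S)))) → 1

E1 result:
b | z
6 | r
E2 result:
b | z
3 | t
Witness: (3, 't') appears 0× in E1 but 1× in E2.

no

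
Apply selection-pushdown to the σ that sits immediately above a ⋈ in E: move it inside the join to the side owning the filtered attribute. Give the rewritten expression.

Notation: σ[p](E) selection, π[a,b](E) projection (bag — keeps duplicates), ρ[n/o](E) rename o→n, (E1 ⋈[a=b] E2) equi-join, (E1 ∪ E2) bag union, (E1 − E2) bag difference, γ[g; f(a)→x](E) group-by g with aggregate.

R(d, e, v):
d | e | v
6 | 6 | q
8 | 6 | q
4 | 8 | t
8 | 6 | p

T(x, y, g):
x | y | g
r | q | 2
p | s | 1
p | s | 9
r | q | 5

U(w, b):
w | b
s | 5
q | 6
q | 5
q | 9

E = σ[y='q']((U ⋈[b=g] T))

σ filters on y, owned by the right side.
E' = (U ⋈[b=g] σ[y='q'](T))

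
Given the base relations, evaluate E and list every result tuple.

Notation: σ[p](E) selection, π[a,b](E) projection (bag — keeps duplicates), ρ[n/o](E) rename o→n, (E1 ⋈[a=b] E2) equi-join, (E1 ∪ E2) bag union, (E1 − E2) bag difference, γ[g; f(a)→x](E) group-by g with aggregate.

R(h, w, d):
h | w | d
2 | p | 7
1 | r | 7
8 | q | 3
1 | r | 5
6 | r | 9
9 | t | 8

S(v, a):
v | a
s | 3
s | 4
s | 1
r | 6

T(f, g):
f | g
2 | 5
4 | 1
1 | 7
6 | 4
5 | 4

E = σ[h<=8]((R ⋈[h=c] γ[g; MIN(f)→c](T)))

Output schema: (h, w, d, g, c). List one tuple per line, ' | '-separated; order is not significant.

Per-node cardinality:
  R → 6
  T → 5
  γ[g; MIN(f)→c](T) → 4
  (R ⋈[h=c] γ[g; MIN(f)→c](T)) → 3
  σ[h<=8]((R ⋈[h=c] γ[g; MIN(f)→c](T))) → 3

== RESULT ==
h | w | d | g | c
1 | r | 5 | 7 | 1
1 | r | 7 | 7 | 1
2 | p | 7 | 5 | 2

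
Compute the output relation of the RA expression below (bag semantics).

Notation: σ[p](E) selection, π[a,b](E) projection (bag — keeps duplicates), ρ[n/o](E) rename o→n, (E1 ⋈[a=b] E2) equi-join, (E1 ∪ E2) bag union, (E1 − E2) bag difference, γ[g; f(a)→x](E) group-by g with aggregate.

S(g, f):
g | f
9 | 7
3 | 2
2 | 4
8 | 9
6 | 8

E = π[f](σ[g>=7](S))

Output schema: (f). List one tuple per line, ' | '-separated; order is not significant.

Subexpression sizes:
  S → 5
  σ[g>=7](S) → 2
  π[f](σ[g>=7](S)) → 2

== RESULT ==
f
7
9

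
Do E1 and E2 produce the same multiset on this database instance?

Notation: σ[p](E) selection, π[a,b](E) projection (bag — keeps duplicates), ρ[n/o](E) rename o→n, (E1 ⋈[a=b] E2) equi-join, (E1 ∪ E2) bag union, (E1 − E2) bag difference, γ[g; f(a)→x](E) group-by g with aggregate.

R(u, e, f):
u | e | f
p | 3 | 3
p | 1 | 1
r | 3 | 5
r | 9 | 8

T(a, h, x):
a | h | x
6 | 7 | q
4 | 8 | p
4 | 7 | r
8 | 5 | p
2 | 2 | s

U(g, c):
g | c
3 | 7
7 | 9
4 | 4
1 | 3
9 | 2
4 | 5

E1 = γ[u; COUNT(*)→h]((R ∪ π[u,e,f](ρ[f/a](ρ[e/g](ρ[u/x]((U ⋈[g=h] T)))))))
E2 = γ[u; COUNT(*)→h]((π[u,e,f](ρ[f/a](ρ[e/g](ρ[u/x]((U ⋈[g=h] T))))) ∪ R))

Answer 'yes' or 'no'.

E1 stepwise |·|:
  R → 4
  U → 6
  T → 5
  (U ⋈[g=h] T) → 2
  ρ[u/x]((U ⋈[g=h] T)) → 2
  ρ[e/g](ρ[u/x]((U ⋈[g=h] T))) → 2
  ρ[f/a](ρ[e/g](ρ[u/x]((U ⋈[g=h] T)))) → 2
  π[u,e,f](ρ[f/a](ρ[e/g](ρ[u/x]((U ⋈[g=h] T))))) → 2
  (R ∪ π[u,e,f](ρ[f/a](ρ[e/g](ρ[u/x]((U ⋈[g=h] T)))))) → 6
  γ[u; COUNT(*)→h]((R ∪ π[u,e,f](ρ[f/a](ρ[e/g](ρ[u/x]((U ⋈[g=h] T))))))) → 3
E2 stepwise |·|:
  U → 6
  T → 5
  (U ⋈[g=h] T) → 2
  ρ[u/x]((U ⋈[g=h] T)) → 2
  ρ[e/g](ρ[u/x]((U ⋈[g=h] T))) → 2
  ρ[f/a](ρ[e/g](ρ[u/x]((U ⋈[g=h] T)))) → 2
  π[u,e,f](ρ[f/a](ρ[e/g](ρ[u/x]((U ⋈[g=h] T))))) → 2
  R → 4
  (π[u,e,f](ρ[f/a](ρ[e/g](ρ[u/x]((U ⋈[g=h] T))))) ∪ R) → 6
  γ[u; COUNT(*)→h]((π[u,e,f](ρ[f/a](ρ[e/g](ρ[u/x]((U ⋈[g=h] T))))) ∪ R)) → 3

E1 and E2 produce the same multiset:
u | h
p | 2
q | 1
r | 3

yes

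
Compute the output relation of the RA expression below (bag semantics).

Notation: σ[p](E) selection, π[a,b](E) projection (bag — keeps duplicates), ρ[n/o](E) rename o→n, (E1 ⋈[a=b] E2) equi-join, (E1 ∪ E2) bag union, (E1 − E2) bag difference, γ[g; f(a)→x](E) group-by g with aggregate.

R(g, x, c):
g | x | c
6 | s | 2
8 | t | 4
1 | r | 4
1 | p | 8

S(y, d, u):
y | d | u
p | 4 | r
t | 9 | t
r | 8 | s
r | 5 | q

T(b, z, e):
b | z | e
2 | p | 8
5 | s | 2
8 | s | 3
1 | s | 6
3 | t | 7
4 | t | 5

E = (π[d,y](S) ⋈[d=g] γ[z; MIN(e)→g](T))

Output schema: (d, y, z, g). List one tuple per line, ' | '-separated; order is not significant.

Per-node cardinality:
  S → 4
  π[d,y](S) → 4
  T → 6
  γ[z; MIN(e)→g](T) → 3
  (π[d,y](S) ⋈[d=g] γ[z; MIN(e)→g](T)) → 2

== RESULT ==
d | y | z | g
5 | r | t | 5
8 | r | p | 8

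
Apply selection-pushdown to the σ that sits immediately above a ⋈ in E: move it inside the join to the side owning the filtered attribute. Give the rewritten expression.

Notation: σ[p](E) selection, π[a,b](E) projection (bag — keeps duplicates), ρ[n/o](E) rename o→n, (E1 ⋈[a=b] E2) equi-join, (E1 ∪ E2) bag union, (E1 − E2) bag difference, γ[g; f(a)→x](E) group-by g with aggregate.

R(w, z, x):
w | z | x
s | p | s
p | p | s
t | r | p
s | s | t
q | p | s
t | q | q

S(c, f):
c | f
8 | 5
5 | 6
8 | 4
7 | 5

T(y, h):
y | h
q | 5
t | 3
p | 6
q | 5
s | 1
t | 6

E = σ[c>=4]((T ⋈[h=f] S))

σ filters on c, owned by the right side.
E' = (T ⋈[h=f] σ[c>=4](S))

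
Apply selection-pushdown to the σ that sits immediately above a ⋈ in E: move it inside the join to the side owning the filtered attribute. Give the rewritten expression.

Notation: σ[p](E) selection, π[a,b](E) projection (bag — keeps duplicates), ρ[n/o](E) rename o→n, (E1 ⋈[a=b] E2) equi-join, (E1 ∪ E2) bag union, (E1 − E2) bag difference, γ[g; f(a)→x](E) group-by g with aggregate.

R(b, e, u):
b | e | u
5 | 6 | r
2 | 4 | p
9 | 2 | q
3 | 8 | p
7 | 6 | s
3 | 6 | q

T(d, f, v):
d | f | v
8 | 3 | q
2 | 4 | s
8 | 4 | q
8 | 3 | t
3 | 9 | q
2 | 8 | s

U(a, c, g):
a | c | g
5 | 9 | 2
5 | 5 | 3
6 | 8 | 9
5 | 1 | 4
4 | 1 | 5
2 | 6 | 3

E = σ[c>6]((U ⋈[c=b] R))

σ filters on c, owned by the left side.
E' = (σ[c>6](U) ⋈[c=b] R)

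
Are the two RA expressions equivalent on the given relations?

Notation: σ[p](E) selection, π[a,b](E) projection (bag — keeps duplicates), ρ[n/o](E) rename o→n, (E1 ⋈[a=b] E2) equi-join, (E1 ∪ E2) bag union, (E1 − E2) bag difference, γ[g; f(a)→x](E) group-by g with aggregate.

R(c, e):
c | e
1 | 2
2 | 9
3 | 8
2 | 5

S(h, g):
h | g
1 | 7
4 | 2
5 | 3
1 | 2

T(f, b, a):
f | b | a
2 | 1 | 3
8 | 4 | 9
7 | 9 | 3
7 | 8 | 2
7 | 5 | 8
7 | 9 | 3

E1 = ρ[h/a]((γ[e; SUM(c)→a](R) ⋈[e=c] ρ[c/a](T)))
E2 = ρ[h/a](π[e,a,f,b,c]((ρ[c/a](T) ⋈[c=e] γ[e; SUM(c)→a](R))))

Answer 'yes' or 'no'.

E1 stepwise |·|:
  R → 4
  γ[e; SUM(c)→a](R) → 4
  T → 6
  ρ[c/a](T) → 6
  (γ[e; SUM(c)→a](R) ⋈[e=c] ρ[c/a](T)) → 3
  ρ[h/a]((γ[e; SUM(c)→a](R) ⋈[e=c] ρ[c/a](T))) → 3
E2 stepwise |·|:
  T → 6
  ρ[c/a](T) → 6
  R → 4
  γ[e; SUM(c)→a](R) → 4
  (ρ[c/a](T) ⋈[c=e] γ[e; SUM(c)→a](R)) → 3
  π[e,a,f,b,c]((ρ[c/a](T) ⋈[c=e] γ[e; SUM(c)→a](R))) → 3
  ρ[h/a](π[e,a,f,b,c]((ρ[c/a](T) ⋈[c=e] γ[e; SUM(c)→a](R)))) → 3

E1 and E2 produce the same multiset:
e | h | f | b | c
2 | 1 | 7 | 8 | 2
8 | 3 | 7 | 5 | 8
9 | 2 | 8 | 4 | 9

yes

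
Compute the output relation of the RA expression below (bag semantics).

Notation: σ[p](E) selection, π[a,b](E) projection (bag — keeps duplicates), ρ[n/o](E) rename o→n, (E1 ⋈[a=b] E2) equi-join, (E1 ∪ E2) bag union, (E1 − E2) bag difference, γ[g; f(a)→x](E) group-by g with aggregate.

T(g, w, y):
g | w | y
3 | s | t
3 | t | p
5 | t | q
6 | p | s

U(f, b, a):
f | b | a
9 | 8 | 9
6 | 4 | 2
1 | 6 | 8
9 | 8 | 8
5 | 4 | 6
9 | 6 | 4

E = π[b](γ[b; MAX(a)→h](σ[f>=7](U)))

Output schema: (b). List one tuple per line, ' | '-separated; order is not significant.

Per-node cardinality:
  U → 6
  σ[f>=7](U) → 3
  γ[b; MAX(a)→h](σ[f>=7](U)) → 2
  π[b](γ[b; MAX(a)→h](σ[f>=7](U))) → 2

== RESULT ==
b
6
8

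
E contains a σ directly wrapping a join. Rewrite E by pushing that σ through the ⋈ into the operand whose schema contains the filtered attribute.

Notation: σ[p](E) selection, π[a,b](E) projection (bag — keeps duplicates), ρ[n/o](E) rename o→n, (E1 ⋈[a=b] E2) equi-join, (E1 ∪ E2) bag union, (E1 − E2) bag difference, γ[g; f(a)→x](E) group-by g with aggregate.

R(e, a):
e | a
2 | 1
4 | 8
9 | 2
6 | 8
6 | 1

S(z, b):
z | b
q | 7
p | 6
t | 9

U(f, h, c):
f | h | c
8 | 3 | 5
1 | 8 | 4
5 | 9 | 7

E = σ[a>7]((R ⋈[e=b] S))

σ filters on a, owned by the left side.
E' = (σ[a>7](R) ⋈[e=b] S)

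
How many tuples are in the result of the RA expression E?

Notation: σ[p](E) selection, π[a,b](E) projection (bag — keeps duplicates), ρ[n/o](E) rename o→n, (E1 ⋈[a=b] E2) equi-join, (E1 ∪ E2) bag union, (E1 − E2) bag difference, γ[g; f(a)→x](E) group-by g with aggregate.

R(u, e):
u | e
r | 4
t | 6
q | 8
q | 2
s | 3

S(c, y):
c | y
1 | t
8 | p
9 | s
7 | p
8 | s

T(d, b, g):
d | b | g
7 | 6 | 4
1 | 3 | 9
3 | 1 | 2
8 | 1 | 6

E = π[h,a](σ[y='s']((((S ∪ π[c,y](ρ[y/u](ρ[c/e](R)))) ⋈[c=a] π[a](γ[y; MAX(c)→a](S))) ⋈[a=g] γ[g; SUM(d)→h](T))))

Row counts bottom-up:
  S → 5
  R → 5
  ρ[c/e](R) → 5
  ρ[y/u](ρ[c/e](R)) → 5
  π[c,y](ρ[y/u](ρ[c/e](R))) → 5
  (S ∪ π[c,y](ρ[y/u](ρ[c/e](R)))) → 10
  S → 5
  γ[y; MAX(c)→a](S) → 3
  π[a](γ[y; MAX(c)→a](S)) → 3
  ((S ∪ π[c,y](ρ[y/u](ρ[c/e](R)))) ⋈[c=a] π[a](γ[y; MAX(c)→a](S))) → 5
  T → 4
  γ[g; SUM(d)→h](T) → 4
  (((S ∪ π[c,y](ρ[y/u](ρ[c/e](R)))) ⋈[c=a] π[a](γ[y; MAX(c)→a](S))) ⋈[a=g] γ[g; SUM(d)→h](T)) → 1
  σ[y='s']((((S ∪ π[c,y](ρ[y/u](ρ[c/e](R)))) ⋈[c=a] π[a](γ[y; MAX(c)→a](S))) ⋈[a=g] γ[g; SUM(d)→h](T))) → 1
  π[h,a](σ[y='s']((((S ∪ π[c,y](ρ[y/u](ρ[c/e](R)))) ⋈[c=a] π[a](γ[y; MAX(c)→a](S))) ⋈[a=g] γ[g; SUM(d)→h](T)))) → 1

|E| = 1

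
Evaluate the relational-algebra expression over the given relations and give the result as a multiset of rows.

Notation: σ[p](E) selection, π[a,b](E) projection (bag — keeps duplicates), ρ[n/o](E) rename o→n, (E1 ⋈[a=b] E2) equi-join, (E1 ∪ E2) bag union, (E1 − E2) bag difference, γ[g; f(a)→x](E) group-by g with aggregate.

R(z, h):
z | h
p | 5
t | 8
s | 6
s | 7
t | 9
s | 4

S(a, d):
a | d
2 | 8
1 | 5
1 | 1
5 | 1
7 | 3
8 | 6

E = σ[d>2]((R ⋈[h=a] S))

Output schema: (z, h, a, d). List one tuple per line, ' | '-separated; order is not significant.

Subexpression sizes:
  R → 6
  S → 6
  (R ⋈[h=a] S) → 3
  σ[d>2]((R ⋈[h=a] S)) → 2

== RESULT ==
z | h | a | d
s | 7 | 7 | 3
t | 8 | 8 | 6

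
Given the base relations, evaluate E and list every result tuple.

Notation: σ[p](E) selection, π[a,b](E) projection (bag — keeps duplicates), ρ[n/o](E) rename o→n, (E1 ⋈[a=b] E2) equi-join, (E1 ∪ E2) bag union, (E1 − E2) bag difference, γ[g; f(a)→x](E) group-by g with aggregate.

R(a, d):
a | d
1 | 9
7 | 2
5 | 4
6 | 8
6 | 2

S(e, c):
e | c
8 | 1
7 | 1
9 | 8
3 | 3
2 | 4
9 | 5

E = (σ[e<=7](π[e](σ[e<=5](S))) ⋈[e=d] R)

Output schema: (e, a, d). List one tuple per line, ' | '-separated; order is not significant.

Subexpression sizes:
  S → 6
  σ[e<=5](S) → 2
  π[e](σ[e<=5](S)) → 2
  σ[e<=7](π[e](σ[e<=5](S))) → 2
  R → 5
  (σ[e<=7](π[e](σ[e<=5](S))) ⋈[e=d] R) → 2

== RESULT ==
e | a | d
2 | 6 | 2
2 | 7 | 2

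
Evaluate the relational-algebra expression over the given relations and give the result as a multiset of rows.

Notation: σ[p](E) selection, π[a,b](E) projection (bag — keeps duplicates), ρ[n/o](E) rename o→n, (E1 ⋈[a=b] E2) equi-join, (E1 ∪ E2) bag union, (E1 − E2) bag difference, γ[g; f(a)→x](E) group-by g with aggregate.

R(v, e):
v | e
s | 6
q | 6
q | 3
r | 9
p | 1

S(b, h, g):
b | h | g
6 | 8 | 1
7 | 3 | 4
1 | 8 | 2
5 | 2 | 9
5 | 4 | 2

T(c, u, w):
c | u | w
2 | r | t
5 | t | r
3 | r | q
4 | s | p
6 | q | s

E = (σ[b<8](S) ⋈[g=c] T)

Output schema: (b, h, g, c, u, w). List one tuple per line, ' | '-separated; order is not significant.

Subexpression sizes:
  S → 5
  σ[b<8](S) → 5
  T → 5
  (σ[b<8](S) ⋈[g=c] T) → 3

== RESULT ==
b | h | g | c | u | w
1 | 8 | 2 | 2 | r | t
5 | 4 | 2 | 2 | r | t
7 | 3 | 4 | 4 | s | p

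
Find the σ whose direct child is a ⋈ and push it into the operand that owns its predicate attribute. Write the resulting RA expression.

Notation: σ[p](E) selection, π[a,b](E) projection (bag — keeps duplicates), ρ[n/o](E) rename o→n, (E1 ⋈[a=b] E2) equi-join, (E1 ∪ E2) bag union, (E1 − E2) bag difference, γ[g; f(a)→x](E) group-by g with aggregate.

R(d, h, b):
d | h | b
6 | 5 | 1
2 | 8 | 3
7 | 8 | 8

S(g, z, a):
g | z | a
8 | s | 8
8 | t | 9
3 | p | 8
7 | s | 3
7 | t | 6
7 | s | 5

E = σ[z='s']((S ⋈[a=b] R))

σ filters on z, owned by the left side.
E' = (σ[z='s'](S) ⋈[a=b] R)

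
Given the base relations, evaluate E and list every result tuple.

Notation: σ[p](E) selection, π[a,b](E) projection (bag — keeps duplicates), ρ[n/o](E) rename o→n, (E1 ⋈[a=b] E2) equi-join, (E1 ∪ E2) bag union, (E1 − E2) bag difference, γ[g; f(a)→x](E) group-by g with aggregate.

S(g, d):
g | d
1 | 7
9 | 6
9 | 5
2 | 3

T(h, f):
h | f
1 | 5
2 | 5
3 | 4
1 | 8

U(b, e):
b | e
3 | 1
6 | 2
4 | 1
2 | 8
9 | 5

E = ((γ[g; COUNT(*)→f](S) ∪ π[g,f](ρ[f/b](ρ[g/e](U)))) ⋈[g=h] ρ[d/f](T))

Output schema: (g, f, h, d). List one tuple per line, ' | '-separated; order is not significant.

Per-node cardinality:
  S → 4
  γ[g; COUNT(*)→f](S) → 3
  U → 5
  ρ[g/e](U) → 5
  ρ[f/b](ρ[g/e](U)) → 5
  π[g,f](ρ[f/b](ρ[g/e](U))) → 5
  (γ[g; COUNT(*)→f](S) ∪ π[g,f](ρ[f/b](ρ[g/e](U)))) → 8
  T → 4
  ρ[d/f](T) → 4
  ((γ[g; COUNT(*)→f](S) ∪ π[g,f](ρ[f/b](ρ[g/e](U)))) ⋈[g=h] ρ[d/f](T)) → 8

== RESULT ==
g | f | h | d
1 | 1 | 1 | 5
1 | 1 | 1 | 8
1 | 3 | 1 | 5
1 | 3 | 1 | 8
1 | 4 | 1 | 5
1 | 4 | 1 | 8
2 | 1 | 2 | 5
2 | 6 | 2 | 5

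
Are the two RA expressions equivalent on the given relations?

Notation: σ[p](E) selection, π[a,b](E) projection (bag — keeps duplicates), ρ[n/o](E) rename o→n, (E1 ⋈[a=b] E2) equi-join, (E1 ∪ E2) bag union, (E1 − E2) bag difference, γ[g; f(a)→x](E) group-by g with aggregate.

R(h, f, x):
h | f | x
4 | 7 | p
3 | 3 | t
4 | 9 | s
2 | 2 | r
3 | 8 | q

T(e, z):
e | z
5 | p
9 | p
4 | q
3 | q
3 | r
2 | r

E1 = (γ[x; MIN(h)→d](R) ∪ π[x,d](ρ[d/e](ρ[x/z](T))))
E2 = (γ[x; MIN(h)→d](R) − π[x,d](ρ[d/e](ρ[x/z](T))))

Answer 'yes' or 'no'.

E1 row counts bottom-up:
  R → 5
  γ[x; MIN(h)→d](R) → 5
  T → 6
  ρ[x/z](T) → 6
  ρ[d/e](ρ[x/z](T)) → 6
  π[x,d](ρ[d/e](ρ[x/z](T))) → 6
  (γ[x; MIN(h)→d](R) ∪ π[x,d](ρ[d/e](ρ[x/z](T)))) → 11
E2 row counts bottom-up:
  R → 5
  γ[x; MIN(h)→d](R) → 5
  T → 6
  ρ[x/z](T) → 6
  ρ[d/e](ρ[x/z](T)) → 6
  π[x,d](ρ[d/e](ρ[x/z](T))) → 6
  (γ[x; MIN(h)→d](R) − π[x,d](ρ[d/e](ρ[x/z](T)))) → 3

E1 result:
x | d
p | 4
p | 5
p | 9
q | 3
q | 3
q | 4
r | 2
r | 2
r | 3
s | 4
t | 3
E2 result:
x | d
p | 4
s | 4
t | 3
Witness: ('p', 9) appears 1× in E1 but 0× in E2.

no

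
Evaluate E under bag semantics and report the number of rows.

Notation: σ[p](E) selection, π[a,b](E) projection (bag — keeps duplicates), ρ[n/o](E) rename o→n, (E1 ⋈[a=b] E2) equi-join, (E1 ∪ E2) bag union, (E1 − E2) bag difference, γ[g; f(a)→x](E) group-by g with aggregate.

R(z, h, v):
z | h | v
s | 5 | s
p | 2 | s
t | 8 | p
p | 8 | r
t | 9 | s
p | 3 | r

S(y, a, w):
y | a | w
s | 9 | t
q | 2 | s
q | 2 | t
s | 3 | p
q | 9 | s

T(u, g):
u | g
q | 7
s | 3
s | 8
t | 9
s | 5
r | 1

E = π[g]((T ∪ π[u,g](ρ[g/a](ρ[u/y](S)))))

Row counts bottom-up:
  T → 6
  S → 5
  ρ[u/y](S) → 5
  ρ[g/a](ρ[u/y](S)) → 5
  π[u,g](ρ[g/a](ρ[u/y](S))) → 5
  (T ∪ π[u,g](ρ[g/a](ρ[u/y](S)))) → 11
  π[g]((T ∪ π[u,g](ρ[g/a](ρ[u/y](S))))) → 11

|E| = 11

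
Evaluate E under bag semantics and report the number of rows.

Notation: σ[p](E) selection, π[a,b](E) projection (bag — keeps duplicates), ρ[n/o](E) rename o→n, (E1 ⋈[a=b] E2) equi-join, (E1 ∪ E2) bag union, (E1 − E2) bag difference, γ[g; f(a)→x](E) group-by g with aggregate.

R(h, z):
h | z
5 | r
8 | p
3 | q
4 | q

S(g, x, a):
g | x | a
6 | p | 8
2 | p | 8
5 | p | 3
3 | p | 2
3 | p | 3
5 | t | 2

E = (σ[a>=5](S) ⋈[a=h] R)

Per-node cardinality:
  S → 6
  σ[a>=5](S) → 2
  R → 4
  (σ[a>=5](S) ⋈[a=h] R) → 2

|E| = 2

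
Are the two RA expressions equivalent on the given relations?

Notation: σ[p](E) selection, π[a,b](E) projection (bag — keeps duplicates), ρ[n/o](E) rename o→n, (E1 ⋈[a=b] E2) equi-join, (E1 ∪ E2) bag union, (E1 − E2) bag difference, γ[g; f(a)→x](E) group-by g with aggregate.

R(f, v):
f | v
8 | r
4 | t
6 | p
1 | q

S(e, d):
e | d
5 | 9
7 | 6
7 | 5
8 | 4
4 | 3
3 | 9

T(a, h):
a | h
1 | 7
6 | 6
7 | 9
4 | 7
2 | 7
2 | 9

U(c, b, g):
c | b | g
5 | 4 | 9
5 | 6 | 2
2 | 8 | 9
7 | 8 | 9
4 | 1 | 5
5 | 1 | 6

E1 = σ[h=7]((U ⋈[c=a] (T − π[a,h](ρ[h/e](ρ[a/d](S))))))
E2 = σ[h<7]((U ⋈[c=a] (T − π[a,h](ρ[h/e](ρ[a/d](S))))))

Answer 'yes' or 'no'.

E1 subexpression sizes:
  U → 6
  T → 6
  S → 6
  ρ[a/d](S) → 6
  ρ[h/e](ρ[a/d](S)) → 6
  π[a,h](ρ[h/e](ρ[a/d](S))) → 6
  (T − π[a,h](ρ[h/e](ρ[a/d](S)))) → 6
  (U ⋈[c=a] (T − π[a,h](ρ[h/e](ρ[a/d](S))))) → 4
  σ[h=7]((U ⋈[c=a] (T − π[a,h](ρ[h/e](ρ[a/d](S)))))) → 2
E2 subexpression sizes:
  U → 6
  T → 6
  S → 6
  ρ[a/d](S) → 6
  ρ[h/e](ρ[a/d](S)) → 6
  π[a,h](ρ[h/e](ρ[a/d](S))) → 6
  (T − π[a,h](ρ[h/e](ρ[a/d](S)))) → 6
  (U ⋈[c=a] (T − π[a,h](ρ[h/e](ρ[a/d](S))))) → 4
  σ[h<7]((U ⋈[c=a] (T − π[a,h](ρ[h/e](ρ[a/d](S)))))) → 0

E1 result:
c | b | g | a | h
2 | 8 | 9 | 2 | 7
4 | 1 | 5 | 4 | 7
E2 result:
c | b | g | a | h
(0 rows)
Witness: (4, 1, 5, 4, 7) appears 1× in E1 but 0× in E2.

no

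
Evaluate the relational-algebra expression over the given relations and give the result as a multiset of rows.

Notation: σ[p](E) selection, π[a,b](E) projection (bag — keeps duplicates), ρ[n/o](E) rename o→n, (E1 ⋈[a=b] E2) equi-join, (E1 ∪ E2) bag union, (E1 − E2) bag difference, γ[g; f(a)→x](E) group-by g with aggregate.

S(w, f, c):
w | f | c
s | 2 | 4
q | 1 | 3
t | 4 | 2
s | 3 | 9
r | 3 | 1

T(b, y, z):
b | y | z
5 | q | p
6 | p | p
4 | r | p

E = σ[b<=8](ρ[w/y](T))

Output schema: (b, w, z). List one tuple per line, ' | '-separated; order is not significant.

Per-node cardinality:
  T → 3
  ρ[w/y](T) → 3
  σ[b<=8](ρ[w/y](T)) → 3

== RESULT ==
b | w | z
4 | r | p
5 | q | p
6 | p | p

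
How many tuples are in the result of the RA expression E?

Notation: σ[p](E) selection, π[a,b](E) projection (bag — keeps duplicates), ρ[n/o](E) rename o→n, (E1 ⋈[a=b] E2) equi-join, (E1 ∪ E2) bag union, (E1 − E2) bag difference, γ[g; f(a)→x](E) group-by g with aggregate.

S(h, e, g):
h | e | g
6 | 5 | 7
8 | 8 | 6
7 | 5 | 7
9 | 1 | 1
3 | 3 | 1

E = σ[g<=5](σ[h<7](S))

Subexpression sizes:
  S → 5
  σ[h<7](S) → 2
  σ[g<=5](σ[h<7](S)) → 1

|E| = 1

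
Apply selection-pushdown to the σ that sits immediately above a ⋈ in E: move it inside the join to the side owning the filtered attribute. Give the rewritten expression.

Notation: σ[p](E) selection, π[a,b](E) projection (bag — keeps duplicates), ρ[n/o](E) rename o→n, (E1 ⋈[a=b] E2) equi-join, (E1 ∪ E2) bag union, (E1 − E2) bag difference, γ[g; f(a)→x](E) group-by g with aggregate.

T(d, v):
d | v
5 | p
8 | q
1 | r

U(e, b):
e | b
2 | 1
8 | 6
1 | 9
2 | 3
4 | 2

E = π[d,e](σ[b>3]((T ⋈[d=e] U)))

σ filters on b, owned by the right side.
E' = π[d,e]((T ⋈[d=e] σ[b>3](U)))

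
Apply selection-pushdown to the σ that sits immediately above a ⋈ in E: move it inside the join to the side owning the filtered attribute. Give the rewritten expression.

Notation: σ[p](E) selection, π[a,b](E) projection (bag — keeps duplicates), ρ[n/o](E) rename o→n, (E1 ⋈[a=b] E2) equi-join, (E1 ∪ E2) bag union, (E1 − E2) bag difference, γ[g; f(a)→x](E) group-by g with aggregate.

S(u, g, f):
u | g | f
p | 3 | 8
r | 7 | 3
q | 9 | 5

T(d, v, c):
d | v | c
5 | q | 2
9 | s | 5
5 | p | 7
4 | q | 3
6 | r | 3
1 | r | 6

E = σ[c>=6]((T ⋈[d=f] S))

σ filters on c, owned by the left side.
E' = (σ[c>=6](T) ⋈[d=f] S)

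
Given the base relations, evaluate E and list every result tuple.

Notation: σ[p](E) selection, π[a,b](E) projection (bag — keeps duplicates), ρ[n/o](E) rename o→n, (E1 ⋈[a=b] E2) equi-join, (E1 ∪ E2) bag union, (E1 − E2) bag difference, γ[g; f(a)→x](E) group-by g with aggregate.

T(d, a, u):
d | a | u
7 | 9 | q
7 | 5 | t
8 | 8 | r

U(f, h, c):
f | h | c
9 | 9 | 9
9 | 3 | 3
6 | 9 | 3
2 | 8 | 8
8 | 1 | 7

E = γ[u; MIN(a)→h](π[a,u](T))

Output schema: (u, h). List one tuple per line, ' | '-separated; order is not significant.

Row counts bottom-up:
  T → 3
  π[a,u](T) → 3
  γ[u; MIN(a)→h](π[a,u](T)) → 3

== RESULT ==
u | h
q | 9
r | 8
t | 5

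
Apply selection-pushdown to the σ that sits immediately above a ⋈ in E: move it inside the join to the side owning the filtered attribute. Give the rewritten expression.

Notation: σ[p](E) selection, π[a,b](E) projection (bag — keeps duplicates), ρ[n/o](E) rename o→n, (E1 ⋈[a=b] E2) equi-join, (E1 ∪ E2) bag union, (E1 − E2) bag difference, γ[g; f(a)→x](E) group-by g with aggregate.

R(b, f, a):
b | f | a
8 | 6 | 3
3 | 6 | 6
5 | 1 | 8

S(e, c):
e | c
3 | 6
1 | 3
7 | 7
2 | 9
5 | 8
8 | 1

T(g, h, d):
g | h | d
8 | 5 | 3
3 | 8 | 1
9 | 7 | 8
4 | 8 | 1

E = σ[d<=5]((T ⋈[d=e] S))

σ filters on d, owned by the left side.
E' = (σ[d<=5](T) ⋈[d=e] S)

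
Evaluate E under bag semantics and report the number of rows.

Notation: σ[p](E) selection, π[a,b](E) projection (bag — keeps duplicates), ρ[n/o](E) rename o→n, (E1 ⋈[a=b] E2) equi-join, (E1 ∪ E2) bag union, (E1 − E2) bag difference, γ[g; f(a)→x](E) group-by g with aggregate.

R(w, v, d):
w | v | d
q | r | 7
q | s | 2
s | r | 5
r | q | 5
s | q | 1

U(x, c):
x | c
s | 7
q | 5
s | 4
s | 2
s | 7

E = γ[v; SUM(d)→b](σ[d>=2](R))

Stepwise |·|:
  R → 5
  σ[d>=2](R) → 4
  γ[v; SUM(d)→b](σ[d>=2](R)) → 3

|E| = 3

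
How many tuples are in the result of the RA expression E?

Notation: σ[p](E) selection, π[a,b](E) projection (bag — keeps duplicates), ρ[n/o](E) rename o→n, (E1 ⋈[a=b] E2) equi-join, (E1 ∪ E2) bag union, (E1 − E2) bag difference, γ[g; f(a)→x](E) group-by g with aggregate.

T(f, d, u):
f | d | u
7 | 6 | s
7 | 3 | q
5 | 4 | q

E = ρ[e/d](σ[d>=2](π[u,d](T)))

Row counts bottom-up:
  T → 3
  π[u,d](T) → 3
  σ[d>=2](π[u,d](T)) → 3
  ρ[e/d](σ[d>=2](π[u,d](T))) → 3

|E| = 3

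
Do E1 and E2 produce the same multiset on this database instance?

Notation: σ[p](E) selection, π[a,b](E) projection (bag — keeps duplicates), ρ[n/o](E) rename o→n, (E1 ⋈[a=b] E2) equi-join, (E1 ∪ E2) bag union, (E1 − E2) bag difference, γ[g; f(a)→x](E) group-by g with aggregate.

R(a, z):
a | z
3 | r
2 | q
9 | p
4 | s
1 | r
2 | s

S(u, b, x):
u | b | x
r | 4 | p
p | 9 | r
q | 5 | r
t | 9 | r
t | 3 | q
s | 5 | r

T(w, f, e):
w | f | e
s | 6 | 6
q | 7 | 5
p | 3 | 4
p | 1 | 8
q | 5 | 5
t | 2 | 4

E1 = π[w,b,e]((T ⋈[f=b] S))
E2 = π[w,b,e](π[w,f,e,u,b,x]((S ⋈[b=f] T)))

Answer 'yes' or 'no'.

E1 stepwise |·|:
  T → 6
  S → 6
  (T ⋈[f=b] S) → 3
  π[w,b,e]((T ⋈[f=b] S)) → 3
E2 stepwise |·|:
  S → 6
  T → 6
  (S ⋈[b=f] T) → 3
  π[w,f,e,u,b,x]((S ⋈[b=f] T)) → 3
  π[w,b,e](π[w,f,e,u,b,x]((S ⋈[b=f] T))) → 3

E1 and E2 produce the same multiset:
w | b | e
p | 3 | 4
q | 5 | 5
q | 5 | 5

yes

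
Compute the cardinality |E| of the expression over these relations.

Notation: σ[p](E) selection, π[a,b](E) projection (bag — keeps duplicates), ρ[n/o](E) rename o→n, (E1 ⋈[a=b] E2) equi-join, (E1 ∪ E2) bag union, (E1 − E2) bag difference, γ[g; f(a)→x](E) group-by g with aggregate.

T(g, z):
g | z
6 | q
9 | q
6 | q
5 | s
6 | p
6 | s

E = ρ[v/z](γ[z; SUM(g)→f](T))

Subexpression sizes:
  T → 6
  γ[z; SUM(g)→f](T) → 3
  ρ[v/z](γ[z; SUM(g)→f](T)) → 3

|E| = 3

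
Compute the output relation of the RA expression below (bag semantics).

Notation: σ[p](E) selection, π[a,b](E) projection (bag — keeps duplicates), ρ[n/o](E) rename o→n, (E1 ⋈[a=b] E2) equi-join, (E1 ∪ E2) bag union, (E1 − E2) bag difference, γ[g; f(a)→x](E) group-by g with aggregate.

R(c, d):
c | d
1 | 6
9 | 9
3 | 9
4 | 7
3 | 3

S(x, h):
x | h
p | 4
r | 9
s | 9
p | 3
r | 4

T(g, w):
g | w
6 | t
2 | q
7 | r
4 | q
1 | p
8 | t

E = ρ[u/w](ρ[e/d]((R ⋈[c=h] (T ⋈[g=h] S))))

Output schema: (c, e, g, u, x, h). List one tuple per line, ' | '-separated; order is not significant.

Stepwise |·|:
  R → 5
  T → 6
  S → 5
  (T ⋈[g=h] S) → 2
  (R ⋈[c=h] (T ⋈[g=h] S)) → 2
  ρ[e/d]((R ⋈[c=h] (T ⋈[g=h] S))) → 2
  ρ[u/w](ρ[e/d]((R ⋈[c=h] (T ⋈[g=h] S)))) → 2

== RESULT ==
c | e | g | u | x | h
4 | 7 | 4 | q | p | 4
4 | 7 | 4 | q | r | 4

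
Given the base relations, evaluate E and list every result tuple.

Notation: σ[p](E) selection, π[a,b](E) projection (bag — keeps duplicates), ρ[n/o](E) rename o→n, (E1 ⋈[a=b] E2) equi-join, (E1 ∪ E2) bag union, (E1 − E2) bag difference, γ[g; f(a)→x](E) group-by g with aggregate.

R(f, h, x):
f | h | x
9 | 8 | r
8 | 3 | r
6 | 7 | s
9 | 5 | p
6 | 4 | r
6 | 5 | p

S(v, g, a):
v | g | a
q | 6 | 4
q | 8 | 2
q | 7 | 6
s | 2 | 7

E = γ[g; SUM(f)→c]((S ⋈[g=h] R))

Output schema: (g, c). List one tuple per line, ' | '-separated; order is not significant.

Subexpression sizes:
  S → 4
  R → 6
  (S ⋈[g=h] R) → 2
  γ[g; SUM(f)→c]((S ⋈[g=h] R)) → 2

== RESULT ==
g | c
7 | 6
8 | 9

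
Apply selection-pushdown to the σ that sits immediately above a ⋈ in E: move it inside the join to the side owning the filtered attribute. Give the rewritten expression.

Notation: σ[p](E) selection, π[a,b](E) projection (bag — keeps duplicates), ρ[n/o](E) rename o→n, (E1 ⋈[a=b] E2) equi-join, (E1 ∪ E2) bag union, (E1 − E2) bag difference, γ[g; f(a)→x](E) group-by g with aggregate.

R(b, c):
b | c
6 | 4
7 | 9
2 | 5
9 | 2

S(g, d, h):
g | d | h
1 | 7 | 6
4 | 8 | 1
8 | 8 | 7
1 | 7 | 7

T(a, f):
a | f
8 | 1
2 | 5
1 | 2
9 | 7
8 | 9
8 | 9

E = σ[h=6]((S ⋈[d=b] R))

σ filters on h, owned by the left side.
E' = (σ[h=6](S) ⋈[d=b] R)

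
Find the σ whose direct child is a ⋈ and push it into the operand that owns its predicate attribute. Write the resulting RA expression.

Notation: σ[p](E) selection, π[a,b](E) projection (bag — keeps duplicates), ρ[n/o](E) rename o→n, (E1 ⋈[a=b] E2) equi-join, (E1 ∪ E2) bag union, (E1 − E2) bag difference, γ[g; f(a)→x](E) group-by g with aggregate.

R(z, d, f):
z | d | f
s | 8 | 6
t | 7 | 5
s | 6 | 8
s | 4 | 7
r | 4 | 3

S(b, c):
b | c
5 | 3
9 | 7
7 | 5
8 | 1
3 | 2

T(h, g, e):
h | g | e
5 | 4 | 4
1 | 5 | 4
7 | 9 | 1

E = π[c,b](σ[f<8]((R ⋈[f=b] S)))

σ filters on f, owned by the left side.
E' = π[c,b]((σ[f<8](R) ⋈[f=b] S))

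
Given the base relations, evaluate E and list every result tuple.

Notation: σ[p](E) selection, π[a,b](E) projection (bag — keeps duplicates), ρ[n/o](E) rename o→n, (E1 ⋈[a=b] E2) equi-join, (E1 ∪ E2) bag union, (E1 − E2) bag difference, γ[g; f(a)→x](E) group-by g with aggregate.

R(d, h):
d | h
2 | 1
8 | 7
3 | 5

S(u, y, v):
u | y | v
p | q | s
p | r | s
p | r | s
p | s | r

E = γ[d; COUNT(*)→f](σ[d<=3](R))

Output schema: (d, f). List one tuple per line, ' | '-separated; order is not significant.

Per-node cardinality:
  R → 3
  σ[d<=3](R) → 2
  γ[d; COUNT(*)→f](σ[d<=3](R)) → 2

== RESULT ==
d | f
2 | 1
3 | 1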